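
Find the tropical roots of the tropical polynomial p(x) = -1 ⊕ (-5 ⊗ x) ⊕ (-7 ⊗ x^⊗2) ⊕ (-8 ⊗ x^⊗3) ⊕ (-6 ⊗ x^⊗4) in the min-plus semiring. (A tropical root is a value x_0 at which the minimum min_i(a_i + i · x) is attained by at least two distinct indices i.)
Roots: {-2, 1, 2, 4}

Each tropical root is a break point of the lower envelope of the lines y = a_i + i · x (there are 5 lines, with slopes 0, 1, ..., 4). Only the lines that attain the minimum somewhere contribute to roots; other lines are dominated. Here the surviving (envelope) indices are i = 4, i = 3, i = 2, i = 1, i = 0.
Intersections between consecutive envelope lines give the roots: for adjacent envelope indices i < j the intersection is x = (a_i − a_j) / (j − i). Reading off the sorted break points: {-2, 1, 2, 4}.
Verification: at each break x_0, at least two indices attain the minimum of min_i(a_i + i · x_0).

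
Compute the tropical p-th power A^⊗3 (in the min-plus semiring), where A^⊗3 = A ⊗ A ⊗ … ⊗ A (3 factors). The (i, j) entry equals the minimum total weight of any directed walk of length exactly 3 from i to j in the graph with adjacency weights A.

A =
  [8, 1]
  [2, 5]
A^⊗3 =
  [8, 4]
  [5, 8]

Each entry (A^⊗3)_ij equals the minimum over all length-3 walks i = v_0 → v_1 → … → v_3 = j of Σ_t A[v_t][v_{t+1}]. For example, for (i, j) = (0, 1) we minimise over 4 possible intermediate vertex sequences; the minimum is 4, attained along the walk 0 → 1 → 0 → 1.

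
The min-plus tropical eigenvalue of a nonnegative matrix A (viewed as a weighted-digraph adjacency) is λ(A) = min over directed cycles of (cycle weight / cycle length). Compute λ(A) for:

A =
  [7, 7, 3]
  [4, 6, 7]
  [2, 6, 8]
λ(A) = 5/2

Enumerate directed cycles and compute their means (weight / length). Sample:
  cycle 0 → 0: weight = 7, length = 1, mean = 7/1 ≈ 7.000
  cycle 1 → 1: weight = 6, length = 1, mean = 6/1 ≈ 6.000
  cycle 2 → 2: weight = 8, length = 1, mean = 8/1 ≈ 8.000
  cycle 0 → 1 → 0: weight = 11, length = 2, mean = 11/2 ≈ 5.500
  cycle 0 → 2 → 0: weight = 5, length = 2, mean = 5/2 ≈ 2.500
  cycle 1 → 0 → 1: weight = 11, length = 2, mean = 11/2 ≈ 5.500
Minimum mean = 2.500, attained e.g. along the cycle 0 → 2 → 0 with weight 5 and length 2. So λ(A) = 5/2 = 5/2.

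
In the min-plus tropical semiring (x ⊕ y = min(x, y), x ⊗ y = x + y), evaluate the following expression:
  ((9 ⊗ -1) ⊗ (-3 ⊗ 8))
((9 ⊗ -1) ⊗ (-3 ⊗ 8)) = 13

Expand innermost to outermost. Recall ⊕ takes the minimum of its arguments and ⊗ takes their sum. Working out the expression ((9 ⊗ -1) ⊗ (-3 ⊗ 8)) gives 13.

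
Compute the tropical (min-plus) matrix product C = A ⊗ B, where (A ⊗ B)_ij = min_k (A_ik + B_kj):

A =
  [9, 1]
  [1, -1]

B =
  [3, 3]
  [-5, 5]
A ⊗ B =
  [-4, 6]
  [-6, 4]

Apply the min-plus product entry-by-entry:
  C[0][0] = min over k of (A[0][0] + B[0][0] = 9 + 3 = 12, A[0][1] + B[1][0] = 1 + -5 = -4) = -4 (attained at k = 1)
  C[0][1] = min over k of (A[0][0] + B[0][1] = 9 + 3 = 12, A[0][1] + B[1][1] = 1 + 5 = 6) = 6 (attained at k = 1)
  C[1][0] = min over k of (A[1][0] + B[0][0] = 1 + 3 = 4, A[1][1] + B[1][0] = -1 + -5 = -6) = -6 (attained at k = 1)
  C[1][1] = min over k of (A[1][0] + B[0][1] = 1 + 3 = 4, A[1][1] + B[1][1] = -1 + 5 = 4) = 4 (attained at k = 0)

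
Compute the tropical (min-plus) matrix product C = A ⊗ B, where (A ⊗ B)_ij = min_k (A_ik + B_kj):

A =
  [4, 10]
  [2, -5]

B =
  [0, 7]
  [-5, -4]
A ⊗ B =
  [4, 6]
  [-10, -9]

Apply the min-plus product entry-by-entry:
  C[0][0] = min over k of (A[0][0] + B[0][0] = 4 + 0 = 4, A[0][1] + B[1][0] = 10 + -5 = 5) = 4 (attained at k = 0)
  C[0][1] = min over k of (A[0][0] + B[0][1] = 4 + 7 = 11, A[0][1] + B[1][1] = 10 + -4 = 6) = 6 (attained at k = 1)
  C[1][0] = min over k of (A[1][0] + B[0][0] = 2 + 0 = 2, A[1][1] + B[1][0] = -5 + -5 = -10) = -10 (attained at k = 1)
  C[1][1] = min over k of (A[1][0] + B[0][1] = 2 + 7 = 9, A[1][1] + B[1][1] = -5 + -4 = -9) = -9 (attained at k = 1)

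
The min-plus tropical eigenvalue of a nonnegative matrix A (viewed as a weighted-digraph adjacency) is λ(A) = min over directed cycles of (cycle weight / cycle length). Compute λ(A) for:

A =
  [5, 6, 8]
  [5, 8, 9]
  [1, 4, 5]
λ(A) = 9/2

Enumerate directed cycles and compute their means (weight / length). Sample:
  cycle 0 → 0: weight = 5, length = 1, mean = 5/1 ≈ 5.000
  cycle 1 → 1: weight = 8, length = 1, mean = 8/1 ≈ 8.000
  cycle 2 → 2: weight = 5, length = 1, mean = 5/1 ≈ 5.000
  cycle 0 → 1 → 0: weight = 11, length = 2, mean = 11/2 ≈ 5.500
  cycle 0 → 2 → 0: weight = 9, length = 2, mean = 9/2 ≈ 4.500
  cycle 1 → 0 → 1: weight = 11, length = 2, mean = 11/2 ≈ 5.500
Minimum mean = 4.500, attained e.g. along the cycle 0 → 2 → 0 with weight 9 and length 2. So λ(A) = 9/2 = 9/2.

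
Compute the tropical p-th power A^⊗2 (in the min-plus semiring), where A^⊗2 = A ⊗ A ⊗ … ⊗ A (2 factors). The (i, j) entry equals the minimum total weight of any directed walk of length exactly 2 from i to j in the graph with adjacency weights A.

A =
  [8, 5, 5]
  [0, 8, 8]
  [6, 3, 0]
A^⊗2 =
  [5, 8, 5]
  [8, 5, 5]
  [3, 3, 0]

Each entry (A^⊗2)_ij equals the minimum over all length-2 walks i = v_0 → v_1 → … → v_2 = j of Σ_t A[v_t][v_{t+1}]. For example, for (i, j) = (0, 2) we minimise over 3 possible intermediate vertex sequences; the minimum is 5, attained along the walk 0 → 2 → 2.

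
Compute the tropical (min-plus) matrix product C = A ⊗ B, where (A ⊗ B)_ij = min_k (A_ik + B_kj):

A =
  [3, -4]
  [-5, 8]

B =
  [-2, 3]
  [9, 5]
A ⊗ B =
  [1, 1]
  [-7, -2]

Apply the min-plus product entry-by-entry:
  C[0][0] = min over k of (A[0][0] + B[0][0] = 3 + -2 = 1, A[0][1] + B[1][0] = -4 + 9 = 5) = 1 (attained at k = 0)
  C[0][1] = min over k of (A[0][0] + B[0][1] = 3 + 3 = 6, A[0][1] + B[1][1] = -4 + 5 = 1) = 1 (attained at k = 1)
  C[1][0] = min over k of (A[1][0] + B[0][0] = -5 + -2 = -7, A[1][1] + B[1][0] = 8 + 9 = 17) = -7 (attained at k = 0)
  C[1][1] = min over k of (A[1][0] + B[0][1] = -5 + 3 = -2, A[1][1] + B[1][1] = 8 + 5 = 13) = -2 (attained at k = 0)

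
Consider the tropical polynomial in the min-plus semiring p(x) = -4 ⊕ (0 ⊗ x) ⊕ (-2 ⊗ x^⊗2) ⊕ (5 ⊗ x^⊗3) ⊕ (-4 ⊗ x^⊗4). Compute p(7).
p(7) = -4

A tropical monomial a ⊗ x^⊗i evaluates to a + i · x. Evaluating each term at x = 7:
  Term 0 contributes -4 + 0 · 7 = -4
  Term 1 contributes 0 + 1 · 7 = 7
  Term 2 contributes -2 + 2 · 7 = 12
  Term 3 contributes 5 + 3 · 7 = 26
  Term 4 contributes -4 + 4 · 7 = 24
p(7) = ⊕ of these = min[-4, 7, 12, 26, 24] = -4.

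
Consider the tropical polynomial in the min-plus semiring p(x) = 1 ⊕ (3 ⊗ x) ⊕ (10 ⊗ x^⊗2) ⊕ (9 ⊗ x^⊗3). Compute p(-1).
p(-1) = 1

A tropical monomial a ⊗ x^⊗i evaluates to a + i · x. Evaluating each term at x = -1:
  Term 0 contributes 1 + 0 · -1 = 1
  Term 1 contributes 3 + 1 · -1 = 2
  Term 2 contributes 10 + 2 · -1 = 8
  Term 3 contributes 9 + 3 · -1 = 6
p(-1) = ⊕ of these = min[1, 2, 8, 6] = 1.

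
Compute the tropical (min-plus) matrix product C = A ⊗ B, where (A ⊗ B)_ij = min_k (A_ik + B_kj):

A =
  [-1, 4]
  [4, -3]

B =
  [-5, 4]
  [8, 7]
A ⊗ B =
  [-6, 3]
  [-1, 4]

Apply the min-plus product entry-by-entry:
  C[0][0] = min over k of (A[0][0] + B[0][0] = -1 + -5 = -6, A[0][1] + B[1][0] = 4 + 8 = 12) = -6 (attained at k = 0)
  C[0][1] = min over k of (A[0][0] + B[0][1] = -1 + 4 = 3, A[0][1] + B[1][1] = 4 + 7 = 11) = 3 (attained at k = 0)
  C[1][0] = min over k of (A[1][0] + B[0][0] = 4 + -5 = -1, A[1][1] + B[1][0] = -3 + 8 = 5) = -1 (attained at k = 0)
  C[1][1] = min over k of (A[1][0] + B[0][1] = 4 + 4 = 8, A[1][1] + B[1][1] = -3 + 7 = 4) = 4 (attained at k = 1)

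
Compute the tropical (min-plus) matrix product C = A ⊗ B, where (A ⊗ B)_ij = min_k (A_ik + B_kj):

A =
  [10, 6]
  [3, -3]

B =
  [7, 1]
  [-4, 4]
A ⊗ B =
  [2, 10]
  [-7, 1]

Apply the min-plus product entry-by-entry:
  C[0][0] = min over k of (A[0][0] + B[0][0] = 10 + 7 = 17, A[0][1] + B[1][0] = 6 + -4 = 2) = 2 (attained at k = 1)
  C[0][1] = min over k of (A[0][0] + B[0][1] = 10 + 1 = 11, A[0][1] + B[1][1] = 6 + 4 = 10) = 10 (attained at k = 1)
  C[1][0] = min over k of (A[1][0] + B[0][0] = 3 + 7 = 10, A[1][1] + B[1][0] = -3 + -4 = -7) = -7 (attained at k = 1)
  C[1][1] = min over k of (A[1][0] + B[0][1] = 3 + 1 = 4, A[1][1] + B[1][1] = -3 + 4 = 1) = 1 (attained at k = 1)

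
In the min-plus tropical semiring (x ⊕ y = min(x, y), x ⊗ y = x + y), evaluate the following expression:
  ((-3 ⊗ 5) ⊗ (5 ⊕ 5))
((-3 ⊗ 5) ⊗ (5 ⊕ 5)) = 7

Expand innermost to outermost. Recall ⊕ takes the minimum of its arguments and ⊗ takes their sum. Working out the expression ((-3 ⊗ 5) ⊗ (5 ⊕ 5)) gives 7.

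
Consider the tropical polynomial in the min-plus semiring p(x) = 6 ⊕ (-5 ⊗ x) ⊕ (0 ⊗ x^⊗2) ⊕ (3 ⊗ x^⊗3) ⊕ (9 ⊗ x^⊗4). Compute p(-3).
p(-3) = -8

A tropical monomial a ⊗ x^⊗i evaluates to a + i · x. Evaluating each term at x = -3:
  Term 0 contributes 6 + 0 · -3 = 6
  Term 1 contributes -5 + 1 · -3 = -8
  Term 2 contributes 0 + 2 · -3 = -6
  Term 3 contributes 3 + 3 · -3 = -6
  Term 4 contributes 9 + 4 · -3 = -3
p(-3) = ⊕ of these = min[6, -8, -6, -6, -3] = -8.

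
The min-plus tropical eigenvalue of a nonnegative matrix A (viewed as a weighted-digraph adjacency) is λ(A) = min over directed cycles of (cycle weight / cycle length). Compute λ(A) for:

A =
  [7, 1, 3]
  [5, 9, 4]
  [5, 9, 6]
λ(A) = 3

Enumerate directed cycles and compute their means (weight / length). Sample:
  cycle 0 → 0: weight = 7, length = 1, mean = 7/1 ≈ 7.000
  cycle 1 → 1: weight = 9, length = 1, mean = 9/1 ≈ 9.000
  cycle 2 → 2: weight = 6, length = 1, mean = 6/1 ≈ 6.000
  cycle 0 → 1 → 0: weight = 6, length = 2, mean = 6/2 ≈ 3.000
  cycle 0 → 2 → 0: weight = 8, length = 2, mean = 8/2 ≈ 4.000
  cycle 1 → 0 → 1: weight = 6, length = 2, mean = 6/2 ≈ 3.000
Minimum mean = 3.000, attained e.g. along the cycle 0 → 1 → 0 with weight 6 and length 2. So λ(A) = 6/2 = 3.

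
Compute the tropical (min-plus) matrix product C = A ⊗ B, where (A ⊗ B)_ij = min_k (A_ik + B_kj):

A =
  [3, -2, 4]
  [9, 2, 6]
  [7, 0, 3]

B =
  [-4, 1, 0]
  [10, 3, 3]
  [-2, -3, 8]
A ⊗ B =
  [-1, 1, 1]
  [4, 3, 5]
  [1, 0, 3]

Apply the min-plus product entry-by-entry:
  C[0][0] = min over k of (A[0][0] + B[0][0] = 3 + -4 = -1, A[0][1] + B[1][0] = -2 + 10 = 8, A[0][2] + B[2][0] = 4 + -2 = 2) = -1 (attained at k = 0)
  C[0][1] = min over k of (A[0][0] + B[0][1] = 3 + 1 = 4, A[0][1] + B[1][1] = -2 + 3 = 1, A[0][2] + B[2][1] = 4 + -3 = 1) = 1 (attained at k = 1)
  C[0][2] = min over k of (A[0][0] + B[0][2] = 3 + 0 = 3, A[0][1] + B[1][2] = -2 + 3 = 1, A[0][2] + B[2][2] = 4 + 8 = 12) = 1 (attained at k = 1)
  C[1][0] = min over k of (A[1][0] + B[0][0] = 9 + -4 = 5, A[1][1] + B[1][0] = 2 + 10 = 12, A[1][2] + B[2][0] = 6 + -2 = 4) = 4 (attained at k = 2)
  C[1][1] = min over k of (A[1][0] + B[0][1] = 9 + 1 = 10, A[1][1] + B[1][1] = 2 + 3 = 5, A[1][2] + B[2][1] = 6 + -3 = 3) = 3 (attained at k = 2)
  C[1][2] = min over k of (A[1][0] + B[0][2] = 9 + 0 = 9, A[1][1] + B[1][2] = 2 + 3 = 5, A[1][2] + B[2][2] = 6 + 8 = 14) = 5 (attained at k = 1)
  C[2][0] = min over k of (A[2][0] + B[0][0] = 7 + -4 = 3, A[2][1] + B[1][0] = 0 + 10 = 10, A[2][2] + B[2][0] = 3 + -2 = 1) = 1 (attained at k = 2)
  C[2][1] = min over k of (A[2][0] + B[0][1] = 7 + 1 = 8, A[2][1] + B[1][1] = 0 + 3 = 3, A[2][2] + B[2][1] = 3 + -3 = 0) = 0 (attained at k = 2)
  C[2][2] = min over k of (A[2][0] + B[0][2] = 7 + 0 = 7, A[2][1] + B[1][2] = 0 + 3 = 3, A[2][2] + B[2][2] = 3 + 8 = 11) = 3 (attained at k = 1)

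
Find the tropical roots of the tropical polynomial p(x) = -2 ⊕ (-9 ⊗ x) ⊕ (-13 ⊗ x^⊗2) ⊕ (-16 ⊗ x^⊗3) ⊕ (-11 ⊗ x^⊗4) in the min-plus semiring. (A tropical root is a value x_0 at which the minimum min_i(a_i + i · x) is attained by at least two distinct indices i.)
Roots: {-5, 3, 4, 7}

Each tropical root is a break point of the lower envelope of the lines y = a_i + i · x (there are 5 lines, with slopes 0, 1, ..., 4). Only the lines that attain the minimum somewhere contribute to roots; other lines are dominated. Here the surviving (envelope) indices are i = 4, i = 3, i = 2, i = 1, i = 0.
Intersections between consecutive envelope lines give the roots: for adjacent envelope indices i < j the intersection is x = (a_i − a_j) / (j − i). Reading off the sorted break points: {-5, 3, 4, 7}.
Verification: at each break x_0, at least two indices attain the minimum of min_i(a_i + i · x_0).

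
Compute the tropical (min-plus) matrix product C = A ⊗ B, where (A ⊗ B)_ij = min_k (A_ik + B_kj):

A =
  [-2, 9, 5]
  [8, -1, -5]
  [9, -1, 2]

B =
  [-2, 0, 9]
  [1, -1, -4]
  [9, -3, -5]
A ⊗ B =
  [-4, -2, 0]
  [0, -8, -10]
  [0, -2, -5]

Apply the min-plus product entry-by-entry:
  C[0][0] = min over k of (A[0][0] + B[0][0] = -2 + -2 = -4, A[0][1] + B[1][0] = 9 + 1 = 10, A[0][2] + B[2][0] = 5 + 9 = 14) = -4 (attained at k = 0)
  C[0][1] = min over k of (A[0][0] + B[0][1] = -2 + 0 = -2, A[0][1] + B[1][1] = 9 + -1 = 8, A[0][2] + B[2][1] = 5 + -3 = 2) = -2 (attained at k = 0)
  C[0][2] = min over k of (A[0][0] + B[0][2] = -2 + 9 = 7, A[0][1] + B[1][2] = 9 + -4 = 5, A[0][2] + B[2][2] = 5 + -5 = 0) = 0 (attained at k = 2)
  C[1][0] = min over k of (A[1][0] + B[0][0] = 8 + -2 = 6, A[1][1] + B[1][0] = -1 + 1 = 0, A[1][2] + B[2][0] = -5 + 9 = 4) = 0 (attained at k = 1)
  C[1][1] = min over k of (A[1][0] + B[0][1] = 8 + 0 = 8, A[1][1] + B[1][1] = -1 + -1 = -2, A[1][2] + B[2][1] = -5 + -3 = -8) = -8 (attained at k = 2)
  C[1][2] = min over k of (A[1][0] + B[0][2] = 8 + 9 = 17, A[1][1] + B[1][2] = -1 + -4 = -5, A[1][2] + B[2][2] = -5 + -5 = -10) = -10 (attained at k = 2)
  C[2][0] = min over k of (A[2][0] + B[0][0] = 9 + -2 = 7, A[2][1] + B[1][0] = -1 + 1 = 0, A[2][2] + B[2][0] = 2 + 9 = 11) = 0 (attained at k = 1)
  C[2][1] = min over k of (A[2][0] + B[0][1] = 9 + 0 = 9, A[2][1] + B[1][1] = -1 + -1 = -2, A[2][2] + B[2][1] = 2 + -3 = -1) = -2 (attained at k = 1)
  C[2][2] = min over k of (A[2][0] + B[0][2] = 9 + 9 = 18, A[2][1] + B[1][2] = -1 + -4 = -5, A[2][2] + B[2][2] = 2 + -5 = -3) = -5 (attained at k = 1)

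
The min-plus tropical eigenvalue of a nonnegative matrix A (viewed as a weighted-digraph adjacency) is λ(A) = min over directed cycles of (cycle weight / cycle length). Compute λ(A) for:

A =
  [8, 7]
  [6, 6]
λ(A) = 6

Enumerate directed cycles and compute their means (weight / length). Sample:
  cycle 0 → 0: weight = 8, length = 1, mean = 8/1 ≈ 8.000
  cycle 1 → 1: weight = 6, length = 1, mean = 6/1 ≈ 6.000
  cycle 0 → 1 → 0: weight = 13, length = 2, mean = 13/2 ≈ 6.500
  cycle 1 → 0 → 1: weight = 13, length = 2, mean = 13/2 ≈ 6.500
Minimum mean = 6.000, attained e.g. along the cycle 1 → 1 with weight 6 and length 1. So λ(A) = 6/1 = 6.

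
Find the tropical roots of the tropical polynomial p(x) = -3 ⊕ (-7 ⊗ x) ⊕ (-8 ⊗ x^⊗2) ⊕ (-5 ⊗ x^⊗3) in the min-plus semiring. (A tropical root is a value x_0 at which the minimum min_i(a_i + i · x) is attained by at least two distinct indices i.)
Roots: {-3, 1, 4}

Each tropical root is a break point of the lower envelope of the lines y = a_i + i · x (there are 4 lines, with slopes 0, 1, ..., 3). Only the lines that attain the minimum somewhere contribute to roots; other lines are dominated. Here the surviving (envelope) indices are i = 3, i = 2, i = 1, i = 0.
Intersections between consecutive envelope lines give the roots: for adjacent envelope indices i < j the intersection is x = (a_i − a_j) / (j − i). Reading off the sorted break points: {-3, 1, 4}.
Verification: at each break x_0, at least two indices attain the minimum of min_i(a_i + i · x_0).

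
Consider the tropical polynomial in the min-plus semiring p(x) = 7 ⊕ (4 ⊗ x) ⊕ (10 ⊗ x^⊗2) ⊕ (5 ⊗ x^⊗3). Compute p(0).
p(0) = 4

A tropical monomial a ⊗ x^⊗i evaluates to a + i · x. Evaluating each term at x = 0:
  Term 0 contributes 7 + 0 · 0 = 7
  Term 1 contributes 4 + 1 · 0 = 4
  Term 2 contributes 10 + 2 · 0 = 10
  Term 3 contributes 5 + 3 · 0 = 5
p(0) = ⊕ of these = min[7, 4, 10, 5] = 4.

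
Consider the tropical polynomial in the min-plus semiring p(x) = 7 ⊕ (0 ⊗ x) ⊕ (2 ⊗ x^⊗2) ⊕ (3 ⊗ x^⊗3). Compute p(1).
p(1) = 1

A tropical monomial a ⊗ x^⊗i evaluates to a + i · x. Evaluating each term at x = 1:
  Term 0 contributes 7 + 0 · 1 = 7
  Term 1 contributes 0 + 1 · 1 = 1
  Term 2 contributes 2 + 2 · 1 = 4
  Term 3 contributes 3 + 3 · 1 = 6
p(1) = ⊕ of these = min[7, 1, 4, 6] = 1.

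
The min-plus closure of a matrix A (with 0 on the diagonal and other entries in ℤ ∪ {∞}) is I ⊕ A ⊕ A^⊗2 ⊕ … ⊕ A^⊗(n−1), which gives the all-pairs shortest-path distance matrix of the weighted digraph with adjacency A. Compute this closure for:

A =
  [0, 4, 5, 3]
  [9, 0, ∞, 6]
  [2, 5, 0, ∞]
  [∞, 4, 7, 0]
Closure =
  [0, 4, 5, 3]
  [9, 0, 13, 6]
  [2, 5, 0, 5]
  [9, 4, 7, 0]

This is the Floyd-Warshall all-pairs shortest-path computation. For each intermediate vertex k = 0, 1, …, 3, update dist[i][j] ← min(dist[i][j], dist[i][k] + dist[k][j]). The final matrix gives, for each (i, j), the minimum total weight of any directed path from i to j (possibly empty when i = j).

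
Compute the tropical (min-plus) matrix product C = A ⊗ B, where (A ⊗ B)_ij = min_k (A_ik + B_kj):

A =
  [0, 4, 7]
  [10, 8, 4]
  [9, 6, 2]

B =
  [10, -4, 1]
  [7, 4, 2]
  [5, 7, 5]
A ⊗ B =
  [10, -4, 1]
  [9, 6, 9]
  [7, 5, 7]

Apply the min-plus product entry-by-entry:
  C[0][0] = min over k of (A[0][0] + B[0][0] = 0 + 10 = 10, A[0][1] + B[1][0] = 4 + 7 = 11, A[0][2] + B[2][0] = 7 + 5 = 12) = 10 (attained at k = 0)
  C[0][1] = min over k of (A[0][0] + B[0][1] = 0 + -4 = -4, A[0][1] + B[1][1] = 4 + 4 = 8, A[0][2] + B[2][1] = 7 + 7 = 14) = -4 (attained at k = 0)
  C[0][2] = min over k of (A[0][0] + B[0][2] = 0 + 1 = 1, A[0][1] + B[1][2] = 4 + 2 = 6, A[0][2] + B[2][2] = 7 + 5 = 12) = 1 (attained at k = 0)
  C[1][0] = min over k of (A[1][0] + B[0][0] = 10 + 10 = 20, A[1][1] + B[1][0] = 8 + 7 = 15, A[1][2] + B[2][0] = 4 + 5 = 9) = 9 (attained at k = 2)
  C[1][1] = min over k of (A[1][0] + B[0][1] = 10 + -4 = 6, A[1][1] + B[1][1] = 8 + 4 = 12, A[1][2] + B[2][1] = 4 + 7 = 11) = 6 (attained at k = 0)
  C[1][2] = min over k of (A[1][0] + B[0][2] = 10 + 1 = 11, A[1][1] + B[1][2] = 8 + 2 = 10, A[1][2] + B[2][2] = 4 + 5 = 9) = 9 (attained at k = 2)
  C[2][0] = min over k of (A[2][0] + B[0][0] = 9 + 10 = 19, A[2][1] + B[1][0] = 6 + 7 = 13, A[2][2] + B[2][0] = 2 + 5 = 7) = 7 (attained at k = 2)
  C[2][1] = min over k of (A[2][0] + B[0][1] = 9 + -4 = 5, A[2][1] + B[1][1] = 6 + 4 = 10, A[2][2] + B[2][1] = 2 + 7 = 9) = 5 (attained at k = 0)
  C[2][2] = min over k of (A[2][0] + B[0][2] = 9 + 1 = 10, A[2][1] + B[1][2] = 6 + 2 = 8, A[2][2] + B[2][2] = 2 + 5 = 7) = 7 (attained at k = 2)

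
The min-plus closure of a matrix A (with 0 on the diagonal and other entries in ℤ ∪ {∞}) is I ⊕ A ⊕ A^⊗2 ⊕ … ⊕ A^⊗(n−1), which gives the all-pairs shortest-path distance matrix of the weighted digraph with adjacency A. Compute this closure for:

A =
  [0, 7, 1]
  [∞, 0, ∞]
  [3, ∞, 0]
Closure =
  [0, 7, 1]
  [∞, 0, ∞]
  [3, 10, 0]

This is the Floyd-Warshall all-pairs shortest-path computation. For each intermediate vertex k = 0, 1, …, 2, update dist[i][j] ← min(dist[i][j], dist[i][k] + dist[k][j]). The final matrix gives, for each (i, j), the minimum total weight of any directed path from i to j (possibly empty when i = j).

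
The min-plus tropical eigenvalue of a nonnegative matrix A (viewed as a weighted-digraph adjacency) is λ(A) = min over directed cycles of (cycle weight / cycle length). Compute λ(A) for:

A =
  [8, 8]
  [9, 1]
λ(A) = 1

Enumerate directed cycles and compute their means (weight / length). Sample:
  cycle 0 → 0: weight = 8, length = 1, mean = 8/1 ≈ 8.000
  cycle 1 → 1: weight = 1, length = 1, mean = 1/1 ≈ 1.000
  cycle 0 → 1 → 0: weight = 17, length = 2, mean = 17/2 ≈ 8.500
  cycle 1 → 0 → 1: weight = 17, length = 2, mean = 17/2 ≈ 8.500
Minimum mean = 1.000, attained e.g. along the cycle 1 → 1 with weight 1 and length 1. So λ(A) = 1/1 = 1.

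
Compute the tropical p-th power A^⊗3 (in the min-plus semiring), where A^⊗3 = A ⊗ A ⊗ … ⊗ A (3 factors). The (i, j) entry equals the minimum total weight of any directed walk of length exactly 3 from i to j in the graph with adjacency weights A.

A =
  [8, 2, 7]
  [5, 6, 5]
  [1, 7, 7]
A^⊗3 =
  [8, 9, 13]
  [12, 8, 12]
  [8, 9, 8]

Each entry (A^⊗3)_ij equals the minimum over all length-3 walks i = v_0 → v_1 → … → v_3 = j of Σ_t A[v_t][v_{t+1}]. For example, for (i, j) = (0, 2) we minimise over 9 possible intermediate vertex sequences; the minimum is 13, attained along the walk 0 → 1 → 1 → 2.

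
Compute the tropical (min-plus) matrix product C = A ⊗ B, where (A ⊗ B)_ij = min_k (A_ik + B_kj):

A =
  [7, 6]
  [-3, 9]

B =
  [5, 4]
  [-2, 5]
A ⊗ B =
  [4, 11]
  [2, 1]

Apply the min-plus product entry-by-entry:
  C[0][0] = min over k of (A[0][0] + B[0][0] = 7 + 5 = 12, A[0][1] + B[1][0] = 6 + -2 = 4) = 4 (attained at k = 1)
  C[0][1] = min over k of (A[0][0] + B[0][1] = 7 + 4 = 11, A[0][1] + B[1][1] = 6 + 5 = 11) = 11 (attained at k = 0)
  C[1][0] = min over k of (A[1][0] + B[0][0] = -3 + 5 = 2, A[1][1] + B[1][0] = 9 + -2 = 7) = 2 (attained at k = 0)
  C[1][1] = min over k of (A[1][0] + B[0][1] = -3 + 4 = 1, A[1][1] + B[1][1] = 9 + 5 = 14) = 1 (attained at k = 0)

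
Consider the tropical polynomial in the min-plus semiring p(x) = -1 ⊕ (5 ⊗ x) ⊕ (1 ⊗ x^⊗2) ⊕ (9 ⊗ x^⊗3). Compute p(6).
p(6) = -1

A tropical monomial a ⊗ x^⊗i evaluates to a + i · x. Evaluating each term at x = 6:
  Term 0 contributes -1 + 0 · 6 = -1
  Term 1 contributes 5 + 1 · 6 = 11
  Term 2 contributes 1 + 2 · 6 = 13
  Term 3 contributes 9 + 3 · 6 = 27
p(6) = ⊕ of these = min[-1, 11, 13, 27] = -1.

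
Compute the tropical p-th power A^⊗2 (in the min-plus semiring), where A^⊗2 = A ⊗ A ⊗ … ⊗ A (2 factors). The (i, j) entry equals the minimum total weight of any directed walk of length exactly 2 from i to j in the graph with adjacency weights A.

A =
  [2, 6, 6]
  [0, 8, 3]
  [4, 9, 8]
A^⊗2 =
  [4, 8, 8]
  [2, 6, 6]
  [6, 10, 10]

Each entry (A^⊗2)_ij equals the minimum over all length-2 walks i = v_0 → v_1 → … → v_2 = j of Σ_t A[v_t][v_{t+1}]. For example, for (i, j) = (0, 2) we minimise over 3 possible intermediate vertex sequences; the minimum is 8, attained along the walk 0 → 0 → 2.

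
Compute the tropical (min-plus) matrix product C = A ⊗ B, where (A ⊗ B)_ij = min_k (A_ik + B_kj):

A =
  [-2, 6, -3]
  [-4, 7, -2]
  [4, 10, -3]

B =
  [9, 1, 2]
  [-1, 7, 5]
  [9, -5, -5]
A ⊗ B =
  [5, -8, -8]
  [5, -7, -7]
  [6, -8, -8]

Apply the min-plus product entry-by-entry:
  C[0][0] = min over k of (A[0][0] + B[0][0] = -2 + 9 = 7, A[0][1] + B[1][0] = 6 + -1 = 5, A[0][2] + B[2][0] = -3 + 9 = 6) = 5 (attained at k = 1)
  C[0][1] = min over k of (A[0][0] + B[0][1] = -2 + 1 = -1, A[0][1] + B[1][1] = 6 + 7 = 13, A[0][2] + B[2][1] = -3 + -5 = -8) = -8 (attained at k = 2)
  C[0][2] = min over k of (A[0][0] + B[0][2] = -2 + 2 = 0, A[0][1] + B[1][2] = 6 + 5 = 11, A[0][2] + B[2][2] = -3 + -5 = -8) = -8 (attained at k = 2)
  C[1][0] = min over k of (A[1][0] + B[0][0] = -4 + 9 = 5, A[1][1] + B[1][0] = 7 + -1 = 6, A[1][2] + B[2][0] = -2 + 9 = 7) = 5 (attained at k = 0)
  C[1][1] = min over k of (A[1][0] + B[0][1] = -4 + 1 = -3, A[1][1] + B[1][1] = 7 + 7 = 14, A[1][2] + B[2][1] = -2 + -5 = -7) = -7 (attained at k = 2)
  C[1][2] = min over k of (A[1][0] + B[0][2] = -4 + 2 = -2, A[1][1] + B[1][2] = 7 + 5 = 12, A[1][2] + B[2][2] = -2 + -5 = -7) = -7 (attained at k = 2)
  C[2][0] = min over k of (A[2][0] + B[0][0] = 4 + 9 = 13, A[2][1] + B[1][0] = 10 + -1 = 9, A[2][2] + B[2][0] = -3 + 9 = 6) = 6 (attained at k = 2)
  C[2][1] = min over k of (A[2][0] + B[0][1] = 4 + 1 = 5, A[2][1] + B[1][1] = 10 + 7 = 17, A[2][2] + B[2][1] = -3 + -5 = -8) = -8 (attained at k = 2)
  C[2][2] = min over k of (A[2][0] + B[0][2] = 4 + 2 = 6, A[2][1] + B[1][2] = 10 + 5 = 15, A[2][2] + B[2][2] = -3 + -5 = -8) = -8 (attained at k = 2)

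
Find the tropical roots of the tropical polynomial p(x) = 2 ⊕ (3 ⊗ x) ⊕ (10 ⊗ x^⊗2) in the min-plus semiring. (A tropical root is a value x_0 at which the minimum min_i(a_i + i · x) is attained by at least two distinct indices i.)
Roots: {-7, -1}

Each tropical root is a break point of the lower envelope of the lines y = a_i + i · x (there are 3 lines, with slopes 0, 1, ..., 2). Only the lines that attain the minimum somewhere contribute to roots; other lines are dominated. Here the surviving (envelope) indices are i = 2, i = 1, i = 0.
Intersections between consecutive envelope lines give the roots: for adjacent envelope indices i < j the intersection is x = (a_i − a_j) / (j − i). Reading off the sorted break points: {-7, -1}.
Verification: at each break x_0, at least two indices attain the minimum of min_i(a_i + i · x_0).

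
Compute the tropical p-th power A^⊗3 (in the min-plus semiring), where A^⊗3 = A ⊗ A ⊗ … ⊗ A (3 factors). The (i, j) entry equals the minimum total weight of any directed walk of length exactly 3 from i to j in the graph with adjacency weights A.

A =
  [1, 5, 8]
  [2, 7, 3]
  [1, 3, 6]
A^⊗3 =
  [3, 7, 9]
  [4, 8, 9]
  [3, 7, 9]

Each entry (A^⊗3)_ij equals the minimum over all length-3 walks i = v_0 → v_1 → … → v_3 = j of Σ_t A[v_t][v_{t+1}]. For example, for (i, j) = (0, 2) we minimise over 9 possible intermediate vertex sequences; the minimum is 9, attained along the walk 0 → 0 → 1 → 2.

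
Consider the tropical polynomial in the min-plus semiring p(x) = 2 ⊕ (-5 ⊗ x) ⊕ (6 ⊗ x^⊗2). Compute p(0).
p(0) = -5

A tropical monomial a ⊗ x^⊗i evaluates to a + i · x. Evaluating each term at x = 0:
  Term 0 contributes 2 + 0 · 0 = 2
  Term 1 contributes -5 + 1 · 0 = -5
  Term 2 contributes 6 + 2 · 0 = 6
p(0) = ⊕ of these = min[2, -5, 6] = -5.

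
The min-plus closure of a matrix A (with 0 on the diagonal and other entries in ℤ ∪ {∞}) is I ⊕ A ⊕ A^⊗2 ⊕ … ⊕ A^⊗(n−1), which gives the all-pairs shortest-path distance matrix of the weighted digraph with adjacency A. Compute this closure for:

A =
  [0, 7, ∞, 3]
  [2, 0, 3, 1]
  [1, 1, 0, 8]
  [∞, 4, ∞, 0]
Closure =
  [0, 7, 10, 3]
  [2, 0, 3, 1]
  [1, 1, 0, 2]
  [6, 4, 7, 0]

This is the Floyd-Warshall all-pairs shortest-path computation. For each intermediate vertex k = 0, 1, …, 3, update dist[i][j] ← min(dist[i][j], dist[i][k] + dist[k][j]). The final matrix gives, for each (i, j), the minimum total weight of any directed path from i to j (possibly empty when i = j).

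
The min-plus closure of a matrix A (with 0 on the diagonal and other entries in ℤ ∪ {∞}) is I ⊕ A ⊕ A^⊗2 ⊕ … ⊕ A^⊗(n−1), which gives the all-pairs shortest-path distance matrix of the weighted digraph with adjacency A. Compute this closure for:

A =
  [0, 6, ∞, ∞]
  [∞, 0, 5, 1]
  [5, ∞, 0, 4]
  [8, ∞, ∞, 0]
Closure =
  [0, 6, 11, 7]
  [9, 0, 5, 1]
  [5, 11, 0, 4]
  [8, 14, 19, 0]

This is the Floyd-Warshall all-pairs shortest-path computation. For each intermediate vertex k = 0, 1, …, 3, update dist[i][j] ← min(dist[i][j], dist[i][k] + dist[k][j]). The final matrix gives, for each (i, j), the minimum total weight of any directed path from i to j (possibly empty when i = j).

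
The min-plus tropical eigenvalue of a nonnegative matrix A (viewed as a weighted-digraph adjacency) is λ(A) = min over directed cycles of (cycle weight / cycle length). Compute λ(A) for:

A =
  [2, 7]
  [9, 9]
λ(A) = 2

Enumerate directed cycles and compute their means (weight / length). Sample:
  cycle 0 → 0: weight = 2, length = 1, mean = 2/1 ≈ 2.000
  cycle 1 → 1: weight = 9, length = 1, mean = 9/1 ≈ 9.000
  cycle 0 → 1 → 0: weight = 16, length = 2, mean = 16/2 ≈ 8.000
  cycle 1 → 0 → 1: weight = 16, length = 2, mean = 16/2 ≈ 8.000
Minimum mean = 2.000, attained e.g. along the cycle 0 → 0 with weight 2 and length 1. So λ(A) = 2/1 = 2.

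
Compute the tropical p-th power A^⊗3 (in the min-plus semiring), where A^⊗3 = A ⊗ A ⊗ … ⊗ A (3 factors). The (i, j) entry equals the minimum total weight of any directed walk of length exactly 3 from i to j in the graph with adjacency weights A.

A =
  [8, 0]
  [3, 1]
A^⊗3 =
  [4, 2]
  [5, 3]

Each entry (A^⊗3)_ij equals the minimum over all length-3 walks i = v_0 → v_1 → … → v_3 = j of Σ_t A[v_t][v_{t+1}]. For example, for (i, j) = (0, 1) we minimise over 4 possible intermediate vertex sequences; the minimum is 2, attained along the walk 0 → 1 → 1 → 1.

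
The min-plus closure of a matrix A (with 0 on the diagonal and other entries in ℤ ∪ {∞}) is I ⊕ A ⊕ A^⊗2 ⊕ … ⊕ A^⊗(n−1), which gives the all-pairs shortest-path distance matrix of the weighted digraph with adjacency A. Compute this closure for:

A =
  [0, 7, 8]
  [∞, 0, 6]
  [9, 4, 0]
Closure =
  [0, 7, 8]
  [15, 0, 6]
  [9, 4, 0]

This is the Floyd-Warshall all-pairs shortest-path computation. For each intermediate vertex k = 0, 1, …, 2, update dist[i][j] ← min(dist[i][j], dist[i][k] + dist[k][j]). The final matrix gives, for each (i, j), the minimum total weight of any directed path from i to j (possibly empty when i = j).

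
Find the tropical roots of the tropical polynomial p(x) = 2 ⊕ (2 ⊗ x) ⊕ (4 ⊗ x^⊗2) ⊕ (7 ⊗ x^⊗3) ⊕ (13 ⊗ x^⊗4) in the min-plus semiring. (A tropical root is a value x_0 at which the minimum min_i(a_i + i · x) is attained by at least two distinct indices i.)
Roots: {-6, -3, -2, 0}

Each tropical root is a break point of the lower envelope of the lines y = a_i + i · x (there are 5 lines, with slopes 0, 1, ..., 4). Only the lines that attain the minimum somewhere contribute to roots; other lines are dominated. Here the surviving (envelope) indices are i = 4, i = 3, i = 2, i = 1, i = 0.
Intersections between consecutive envelope lines give the roots: for adjacent envelope indices i < j the intersection is x = (a_i − a_j) / (j − i). Reading off the sorted break points: {-6, -3, -2, 0}.
Verification: at each break x_0, at least two indices attain the minimum of min_i(a_i + i · x_0).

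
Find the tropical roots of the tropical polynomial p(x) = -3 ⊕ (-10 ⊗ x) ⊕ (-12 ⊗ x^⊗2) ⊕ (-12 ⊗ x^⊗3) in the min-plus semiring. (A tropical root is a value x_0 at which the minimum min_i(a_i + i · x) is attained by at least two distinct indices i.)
Roots: {0, 2, 7}

Each tropical root is a break point of the lower envelope of the lines y = a_i + i · x (there are 4 lines, with slopes 0, 1, ..., 3). Only the lines that attain the minimum somewhere contribute to roots; other lines are dominated. Here the surviving (envelope) indices are i = 3, i = 2, i = 1, i = 0.
Intersections between consecutive envelope lines give the roots: for adjacent envelope indices i < j the intersection is x = (a_i − a_j) / (j − i). Reading off the sorted break points: {0, 2, 7}.
Verification: at each break x_0, at least two indices attain the minimum of min_i(a_i + i · x_0).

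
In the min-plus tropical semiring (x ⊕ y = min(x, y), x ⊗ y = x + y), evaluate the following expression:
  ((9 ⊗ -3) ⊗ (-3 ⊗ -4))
((9 ⊗ -3) ⊗ (-3 ⊗ -4)) = -1

Expand innermost to outermost. Recall ⊕ takes the minimum of its arguments and ⊗ takes their sum. Working out the expression ((9 ⊗ -3) ⊗ (-3 ⊗ -4)) gives -1.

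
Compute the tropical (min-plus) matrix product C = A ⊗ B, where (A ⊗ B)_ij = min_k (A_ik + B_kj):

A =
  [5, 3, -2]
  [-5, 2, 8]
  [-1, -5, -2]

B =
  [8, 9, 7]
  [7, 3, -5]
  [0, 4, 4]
A ⊗ B =
  [-2, 2, -2]
  [3, 4, -3]
  [-2, -2, -10]

Apply the min-plus product entry-by-entry:
  C[0][0] = min over k of (A[0][0] + B[0][0] = 5 + 8 = 13, A[0][1] + B[1][0] = 3 + 7 = 10, A[0][2] + B[2][0] = -2 + 0 = -2) = -2 (attained at k = 2)
  C[0][1] = min over k of (A[0][0] + B[0][1] = 5 + 9 = 14, A[0][1] + B[1][1] = 3 + 3 = 6, A[0][2] + B[2][1] = -2 + 4 = 2) = 2 (attained at k = 2)
  C[0][2] = min over k of (A[0][0] + B[0][2] = 5 + 7 = 12, A[0][1] + B[1][2] = 3 + -5 = -2, A[0][2] + B[2][2] = -2 + 4 = 2) = -2 (attained at k = 1)
  C[1][0] = min over k of (A[1][0] + B[0][0] = -5 + 8 = 3, A[1][1] + B[1][0] = 2 + 7 = 9, A[1][2] + B[2][0] = 8 + 0 = 8) = 3 (attained at k = 0)
  C[1][1] = min over k of (A[1][0] + B[0][1] = -5 + 9 = 4, A[1][1] + B[1][1] = 2 + 3 = 5, A[1][2] + B[2][1] = 8 + 4 = 12) = 4 (attained at k = 0)
  C[1][2] = min over k of (A[1][0] + B[0][2] = -5 + 7 = 2, A[1][1] + B[1][2] = 2 + -5 = -3, A[1][2] + B[2][2] = 8 + 4 = 12) = -3 (attained at k = 1)
  C[2][0] = min over k of (A[2][0] + B[0][0] = -1 + 8 = 7, A[2][1] + B[1][0] = -5 + 7 = 2, A[2][2] + B[2][0] = -2 + 0 = -2) = -2 (attained at k = 2)
  C[2][1] = min over k of (A[2][0] + B[0][1] = -1 + 9 = 8, A[2][1] + B[1][1] = -5 + 3 = -2, A[2][2] + B[2][1] = -2 + 4 = 2) = -2 (attained at k = 1)
  C[2][2] = min over k of (A[2][0] + B[0][2] = -1 + 7 = 6, A[2][1] + B[1][2] = -5 + -5 = -10, A[2][2] + B[2][2] = -2 + 4 = 2) = -10 (attained at k = 1)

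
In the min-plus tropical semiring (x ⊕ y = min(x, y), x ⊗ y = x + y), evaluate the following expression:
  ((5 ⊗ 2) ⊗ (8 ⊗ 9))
((5 ⊗ 2) ⊗ (8 ⊗ 9)) = 24

Expand innermost to outermost. Recall ⊕ takes the minimum of its arguments and ⊗ takes their sum. Working out the expression ((5 ⊗ 2) ⊗ (8 ⊗ 9)) gives 24.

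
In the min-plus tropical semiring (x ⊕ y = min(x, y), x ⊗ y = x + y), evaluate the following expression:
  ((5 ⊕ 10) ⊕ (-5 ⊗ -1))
((5 ⊕ 10) ⊕ (-5 ⊗ -1)) = -6

Expand innermost to outermost. Recall ⊕ takes the minimum of its arguments and ⊗ takes their sum. Working out the expression ((5 ⊕ 10) ⊕ (-5 ⊗ -1)) gives -6.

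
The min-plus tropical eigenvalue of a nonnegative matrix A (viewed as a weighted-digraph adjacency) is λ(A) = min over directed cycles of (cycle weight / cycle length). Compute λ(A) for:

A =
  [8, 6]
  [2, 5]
λ(A) = 4

Enumerate directed cycles and compute their means (weight / length). Sample:
  cycle 0 → 0: weight = 8, length = 1, mean = 8/1 ≈ 8.000
  cycle 1 → 1: weight = 5, length = 1, mean = 5/1 ≈ 5.000
  cycle 0 → 1 → 0: weight = 8, length = 2, mean = 8/2 ≈ 4.000
  cycle 1 → 0 → 1: weight = 8, length = 2, mean = 8/2 ≈ 4.000
Minimum mean = 4.000, attained e.g. along the cycle 0 → 1 → 0 with weight 8 and length 2. So λ(A) = 8/2 = 4.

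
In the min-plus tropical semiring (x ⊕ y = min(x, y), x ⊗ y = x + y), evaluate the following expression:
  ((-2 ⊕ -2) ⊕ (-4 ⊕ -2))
((-2 ⊕ -2) ⊕ (-4 ⊕ -2)) = -4

Expand innermost to outermost. Recall ⊕ takes the minimum of its arguments and ⊗ takes their sum. Working out the expression ((-2 ⊕ -2) ⊕ (-4 ⊕ -2)) gives -4.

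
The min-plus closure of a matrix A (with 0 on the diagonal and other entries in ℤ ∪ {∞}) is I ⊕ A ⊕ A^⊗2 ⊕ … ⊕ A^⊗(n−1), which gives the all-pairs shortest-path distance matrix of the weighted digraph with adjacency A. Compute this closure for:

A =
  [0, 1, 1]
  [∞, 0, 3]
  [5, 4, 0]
Closure =
  [0, 1, 1]
  [8, 0, 3]
  [5, 4, 0]

This is the Floyd-Warshall all-pairs shortest-path computation. For each intermediate vertex k = 0, 1, …, 2, update dist[i][j] ← min(dist[i][j], dist[i][k] + dist[k][j]). The final matrix gives, for each (i, j), the minimum total weight of any directed path from i to j (possibly empty when i = j).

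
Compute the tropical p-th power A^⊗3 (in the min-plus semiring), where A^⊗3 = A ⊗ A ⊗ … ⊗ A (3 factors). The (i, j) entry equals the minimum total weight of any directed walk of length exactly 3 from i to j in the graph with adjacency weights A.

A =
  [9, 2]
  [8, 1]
A^⊗3 =
  [11, 4]
  [10, 3]

Each entry (A^⊗3)_ij equals the minimum over all length-3 walks i = v_0 → v_1 → … → v_3 = j of Σ_t A[v_t][v_{t+1}]. For example, for (i, j) = (0, 1) we minimise over 4 possible intermediate vertex sequences; the minimum is 4, attained along the walk 0 → 1 → 1 → 1.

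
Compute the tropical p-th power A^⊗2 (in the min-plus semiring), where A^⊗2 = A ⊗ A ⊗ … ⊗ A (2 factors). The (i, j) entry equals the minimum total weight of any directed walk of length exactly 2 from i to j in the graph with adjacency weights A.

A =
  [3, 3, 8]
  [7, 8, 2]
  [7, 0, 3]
A^⊗2 =
  [6, 6, 5]
  [9, 2, 5]
  [7, 3, 2]

Each entry (A^⊗2)_ij equals the minimum over all length-2 walks i = v_0 → v_1 → … → v_2 = j of Σ_t A[v_t][v_{t+1}]. For example, for (i, j) = (0, 2) we minimise over 3 possible intermediate vertex sequences; the minimum is 5, attained along the walk 0 → 1 → 2.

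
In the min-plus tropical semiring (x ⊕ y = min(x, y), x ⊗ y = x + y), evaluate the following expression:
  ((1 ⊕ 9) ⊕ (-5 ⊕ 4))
((1 ⊕ 9) ⊕ (-5 ⊕ 4)) = -5

Expand innermost to outermost. Recall ⊕ takes the minimum of its arguments and ⊗ takes their sum. Working out the expression ((1 ⊕ 9) ⊕ (-5 ⊕ 4)) gives -5.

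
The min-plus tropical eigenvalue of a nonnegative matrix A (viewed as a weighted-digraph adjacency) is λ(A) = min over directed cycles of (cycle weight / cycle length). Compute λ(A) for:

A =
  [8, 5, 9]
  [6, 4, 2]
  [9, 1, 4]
λ(A) = 3/2

Enumerate directed cycles and compute their means (weight / length). Sample:
  cycle 0 → 0: weight = 8, length = 1, mean = 8/1 ≈ 8.000
  cycle 1 → 1: weight = 4, length = 1, mean = 4/1 ≈ 4.000
  cycle 2 → 2: weight = 4, length = 1, mean = 4/1 ≈ 4.000
  cycle 0 → 1 → 0: weight = 11, length = 2, mean = 11/2 ≈ 5.500
  cycle 0 → 2 → 0: weight = 18, length = 2, mean = 18/2 ≈ 9.000
  cycle 1 → 0 → 1: weight = 11, length = 2, mean = 11/2 ≈ 5.500
Minimum mean = 1.500, attained e.g. along the cycle 1 → 2 → 1 with weight 3 and length 2. So λ(A) = 3/2 = 3/2.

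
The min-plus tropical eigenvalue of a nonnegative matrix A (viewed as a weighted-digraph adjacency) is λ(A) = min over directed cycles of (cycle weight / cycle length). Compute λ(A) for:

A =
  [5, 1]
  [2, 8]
λ(A) = 3/2

Enumerate directed cycles and compute their means (weight / length). Sample:
  cycle 0 → 0: weight = 5, length = 1, mean = 5/1 ≈ 5.000
  cycle 1 → 1: weight = 8, length = 1, mean = 8/1 ≈ 8.000
  cycle 0 → 1 → 0: weight = 3, length = 2, mean = 3/2 ≈ 1.500
  cycle 1 → 0 → 1: weight = 3, length = 2, mean = 3/2 ≈ 1.500
Minimum mean = 1.500, attained e.g. along the cycle 0 → 1 → 0 with weight 3 and length 2. So λ(A) = 3/2 = 3/2.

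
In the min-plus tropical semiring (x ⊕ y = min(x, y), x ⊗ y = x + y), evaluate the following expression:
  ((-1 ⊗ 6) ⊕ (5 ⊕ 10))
((-1 ⊗ 6) ⊕ (5 ⊕ 10)) = 5

Expand innermost to outermost. Recall ⊕ takes the minimum of its arguments and ⊗ takes their sum. Working out the expression ((-1 ⊗ 6) ⊕ (5 ⊕ 10)) gives 5.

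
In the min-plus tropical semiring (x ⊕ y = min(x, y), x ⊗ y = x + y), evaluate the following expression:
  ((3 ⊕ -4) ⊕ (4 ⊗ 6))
((3 ⊕ -4) ⊕ (4 ⊗ 6)) = -4

Expand innermost to outermost. Recall ⊕ takes the minimum of its arguments and ⊗ takes their sum. Working out the expression ((3 ⊕ -4) ⊕ (4 ⊗ 6)) gives -4.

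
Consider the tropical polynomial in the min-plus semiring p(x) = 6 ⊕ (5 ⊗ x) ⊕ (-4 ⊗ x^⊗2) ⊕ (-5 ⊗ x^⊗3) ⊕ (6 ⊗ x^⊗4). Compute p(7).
p(7) = 6

A tropical monomial a ⊗ x^⊗i evaluates to a + i · x. Evaluating each term at x = 7:
  Term 0 contributes 6 + 0 · 7 = 6
  Term 1 contributes 5 + 1 · 7 = 12
  Term 2 contributes -4 + 2 · 7 = 10
  Term 3 contributes -5 + 3 · 7 = 16
  Term 4 contributes 6 + 4 · 7 = 34
p(7) = ⊕ of these = min[6, 12, 10, 16, 34] = 6.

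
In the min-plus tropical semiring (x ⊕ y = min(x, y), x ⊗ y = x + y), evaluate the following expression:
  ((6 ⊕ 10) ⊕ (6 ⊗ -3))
((6 ⊕ 10) ⊕ (6 ⊗ -3)) = 3

Expand innermost to outermost. Recall ⊕ takes the minimum of its arguments and ⊗ takes their sum. Working out the expression ((6 ⊕ 10) ⊕ (6 ⊗ -3)) gives 3.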